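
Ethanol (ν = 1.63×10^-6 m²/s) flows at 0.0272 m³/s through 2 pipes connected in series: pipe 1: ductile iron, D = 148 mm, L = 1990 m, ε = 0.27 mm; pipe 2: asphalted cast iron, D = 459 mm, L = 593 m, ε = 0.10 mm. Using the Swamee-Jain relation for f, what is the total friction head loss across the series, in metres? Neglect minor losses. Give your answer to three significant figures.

Pipe 1: V = 1.581 m/s, Re = 1.44×10^5, ε/D = 0.00182, f = 0.02434, h_1 = f(L/D)V²/2g = 41.70 m
Pipe 2: V = 0.1644 m/s, Re = 4.63×10^4, ε/D = 2.18×10^-4, f = 0.02195, h_2 = f(L/D)V²/2g = 0.03906 m
Series → Q common, losses add: H = Σh = 41.74 m

H ≈ 41.7 m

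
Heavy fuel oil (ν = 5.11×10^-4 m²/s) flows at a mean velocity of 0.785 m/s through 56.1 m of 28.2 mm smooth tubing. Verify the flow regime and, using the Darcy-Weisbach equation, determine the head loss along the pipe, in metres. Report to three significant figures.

Re = VD/ν = 0.785·0.02820/5.11×10^-4 = 43.3 → laminar (Re < 2300)
f = 64/Re = 1.477
h_f = f(L/D)V²/(2g) = 1.477·(56.1/0.02820)·0.785²/(2·9.81) = 92.31 m

h_f ≈ 92.3 m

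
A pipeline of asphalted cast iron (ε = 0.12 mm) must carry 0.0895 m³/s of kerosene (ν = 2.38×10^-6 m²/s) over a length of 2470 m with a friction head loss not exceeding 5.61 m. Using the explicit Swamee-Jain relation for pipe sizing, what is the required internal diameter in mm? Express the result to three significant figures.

Swamee-Jain (Type III): D = 0.66·[ε^1.25·(LQ²/(gh_f))^4.75 + ν·Q^9.4·(L/(gh_f))^5.2]^0.04
LQ²/(gh_f) = 0.3595; L/(gh_f) = 44.88
Term 1 = ε^1.25·(…)^4.75 = 9.74×10^-8; Term 2 = ν·Q^9.4·(…)^5.2 = 1.30×10^-7
D = 0.66·(9.74×10^-8 + 1.30×10^-7)^0.04 = 0.3580 m = 358 mm
Check: V = 0.889 m/s, Re = 1.34×10^5, f = 0.01889, h_f = 5.26 m ≈ 5.61 m ✓

D ≈ 358 mm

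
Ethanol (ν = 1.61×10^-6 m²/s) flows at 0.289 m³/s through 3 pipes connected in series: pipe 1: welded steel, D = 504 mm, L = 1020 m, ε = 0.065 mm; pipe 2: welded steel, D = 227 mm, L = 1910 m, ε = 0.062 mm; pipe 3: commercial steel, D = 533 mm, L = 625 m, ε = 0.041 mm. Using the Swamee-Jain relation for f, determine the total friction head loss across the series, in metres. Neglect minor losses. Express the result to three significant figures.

Pipe 1: V = 1.449 m/s, Re = 4.53×10^5, ε/D = 1.29×10^-4, f = 0.01495, h_1 = f(L/D)V²/2g = 3.236 m
Pipe 2: V = 7.141 m/s, Re = 1.01×10^6, ε/D = 2.73×10^-4, f = 0.01551, h_2 = f(L/D)V²/2g = 339.1 m
Pipe 3: V = 1.295 m/s, Re = 4.29×10^5, ε/D = 7.69×10^-5, f = 0.01447, h_3 = f(L/D)V²/2g = 1.451 m
Series → Q common, losses add: H = Σh = 343.8 m

H ≈ 344 m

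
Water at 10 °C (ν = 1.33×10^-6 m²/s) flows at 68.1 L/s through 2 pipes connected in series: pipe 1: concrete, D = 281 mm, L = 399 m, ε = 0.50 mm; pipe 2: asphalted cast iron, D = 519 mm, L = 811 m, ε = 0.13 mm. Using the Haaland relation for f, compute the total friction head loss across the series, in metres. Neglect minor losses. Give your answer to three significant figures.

Pipe 1: V = 1.098 m/s, Re = 2.32×10^5, ε/D = 0.00178, f = 0.02349, h_1 = f(L/D)V²/2g = 2.050 m
Pipe 2: V = 0.3219 m/s, Re = 1.26×10^5, ε/D = 2.50×10^-4, f = 0.01831, h_2 = f(L/D)V²/2g = 0.1511 m
Series → Q common, losses add: H = Σh = 2.201 m

H ≈ 2.20 m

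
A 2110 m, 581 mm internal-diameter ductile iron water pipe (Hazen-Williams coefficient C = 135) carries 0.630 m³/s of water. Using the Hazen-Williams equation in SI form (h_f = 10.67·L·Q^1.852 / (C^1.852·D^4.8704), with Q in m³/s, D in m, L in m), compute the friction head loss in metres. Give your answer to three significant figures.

h_f = 10.67·2110·0.630^1.852 / (135^1.852·0.581^4.8704) = 15.28 m

h_f ≈ 15.3 m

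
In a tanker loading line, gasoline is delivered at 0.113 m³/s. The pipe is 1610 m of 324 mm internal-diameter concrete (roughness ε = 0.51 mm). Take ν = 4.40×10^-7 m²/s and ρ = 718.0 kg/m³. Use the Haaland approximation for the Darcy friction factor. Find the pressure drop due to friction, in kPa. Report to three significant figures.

Δp ≈ 74.5 kPa

V = 4Q/(πD²) = 4·0.113/(π·0.324²) = 1.371 m/s
Re = VD/ν = 1.371·0.324/4.40×10^-7 = 1.01×10^6 → turbulent
ε/D = 0.51/324 = 0.00157
Haaland: f = 0.02223
h_f = f(L/D)V²/(2g) = 0.02223·(1610/0.324)·1.371²/(2·9.81) = 10.58 m
Δp = ρg·h_f = 718.0·9.81·10.58 = 74.50 kPa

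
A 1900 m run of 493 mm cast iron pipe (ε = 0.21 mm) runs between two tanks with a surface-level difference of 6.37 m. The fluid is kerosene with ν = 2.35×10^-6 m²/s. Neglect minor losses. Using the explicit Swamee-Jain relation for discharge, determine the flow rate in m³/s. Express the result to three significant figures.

Swamee-Jain (Type II): Q = -0.965·√(gD⁵h_f/L)·ln[ε/(3.7D) + √(3.17ν²L/(gD³h_f))]
√(gD⁵h_f/L) = √(9.81·0.493⁵·6.37/1900) = 0.03095
ε/(3.7D) = 1.15×10^-4; √(3.17ν²L/(gD³h_f)) = 6.66×10^-5
Q = -0.965·0.03095·ln(1.818×10^-4) = 0.2572 m³/s
Check: V = 1.35 m/s, Re = 2.83×10^5, f = 0.01797, h_f = 6.41 m ≈ 6.37 m ✓

Q ≈ 0.257 m³/s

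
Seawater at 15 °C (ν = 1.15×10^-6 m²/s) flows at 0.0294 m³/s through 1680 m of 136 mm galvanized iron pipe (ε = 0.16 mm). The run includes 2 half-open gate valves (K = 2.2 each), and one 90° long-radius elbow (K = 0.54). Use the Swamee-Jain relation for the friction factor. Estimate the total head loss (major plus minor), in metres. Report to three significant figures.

V = 4Q/(πD²) = 2.024 m/s; V²/2g = 0.2088 m
Re = 2.39×10^5, ε/D = 0.00118 → f = 0.02166 (Swamee-Jain)
Major: h_f = f(L/D)·V²/2g = 0.02166·12353·0.2088 = 55.86 m
Minor: ΣK = 4.94; h_m = ΣK·V²/2g = 1.031 m
Total H_L = 55.86 + 1.031 = 56.90 m

H_L ≈ 56.9 m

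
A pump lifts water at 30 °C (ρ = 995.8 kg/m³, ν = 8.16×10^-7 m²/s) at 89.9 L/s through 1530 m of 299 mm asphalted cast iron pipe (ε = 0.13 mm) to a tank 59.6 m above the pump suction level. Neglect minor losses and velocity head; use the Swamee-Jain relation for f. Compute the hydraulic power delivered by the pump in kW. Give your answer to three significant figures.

V = 4Q/(πD²) = 1.280 m/s; Re = 4.69×10^5; ε/D = 4.35×10^-4; f = 0.01742
h_f = f(L/D)V²/2g = 7.446 m
Total head H = z + h_f = 59.6 + 7.446 = 67.05 m
P_hyd = ρgQH = 995.8·9.81·0.0899·67.05 = 58.88 kW

P_hyd ≈ 58.9 kW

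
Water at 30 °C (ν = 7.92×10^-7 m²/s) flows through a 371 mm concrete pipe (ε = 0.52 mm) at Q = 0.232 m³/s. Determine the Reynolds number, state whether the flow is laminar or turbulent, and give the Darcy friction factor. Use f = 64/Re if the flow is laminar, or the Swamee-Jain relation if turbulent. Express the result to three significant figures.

Re ≈ 1.01×10^6; turbulent; f ≈ 0.0217

V = 4Q/(πD²) = 2.146 m/s
Re = VD/ν = 2.146·0.371/7.92×10^-7 = 1.01×10^6
Re > 4000 → turbulent; ε/D = 0.00140
Swamee-Jain: f = 0.02167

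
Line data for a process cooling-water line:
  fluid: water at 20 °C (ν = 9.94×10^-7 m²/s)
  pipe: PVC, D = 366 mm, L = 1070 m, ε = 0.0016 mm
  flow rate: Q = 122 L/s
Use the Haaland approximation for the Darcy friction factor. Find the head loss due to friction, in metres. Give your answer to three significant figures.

h_f ≈ 2.70 m

V = 4Q/(πD²) = 4·0.122/(π·0.366²) = 1.160 m/s
Re = VD/ν = 1.160·0.366/9.94×10^-7 = 4.27×10^5 → turbulent
ε/D = 0.0016/366 = 4.37×10^-6
Haaland: f = 0.01348
h_f = f(L/D)V²/(2g) = 0.01348·(1070/0.366)·1.160²/(2·9.81) = 2.701 m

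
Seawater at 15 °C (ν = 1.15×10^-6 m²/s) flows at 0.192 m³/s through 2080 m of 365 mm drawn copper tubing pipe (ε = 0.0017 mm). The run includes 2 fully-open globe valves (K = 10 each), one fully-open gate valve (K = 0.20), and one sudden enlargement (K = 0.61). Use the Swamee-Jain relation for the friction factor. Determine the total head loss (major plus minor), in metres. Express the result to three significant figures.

H_L ≈ 16.1 m

V = 4Q/(πD²) = 1.835 m/s; V²/2g = 0.1716 m
Re = 5.82×10^5, ε/D = 4.66×10^-6 → f = 0.01282 (Swamee-Jain)
Major: h_f = f(L/D)·V²/2g = 0.01282·5699·0.1716 = 12.54 m
Minor: ΣK = 20.8; h_m = ΣK·V²/2g = 3.571 m
Total H_L = 12.54 + 3.571 = 16.11 m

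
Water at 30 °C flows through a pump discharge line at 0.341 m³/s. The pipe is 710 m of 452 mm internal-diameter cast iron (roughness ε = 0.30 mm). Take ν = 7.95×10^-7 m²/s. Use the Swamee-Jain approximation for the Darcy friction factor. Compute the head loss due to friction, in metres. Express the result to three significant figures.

V = 4Q/(πD²) = 4·0.341/(π·0.452²) = 2.125 m/s
Re = VD/ν = 2.125·0.452/7.95×10^-7 = 1.21×10^6 → turbulent
ε/D = 0.30/452 = 6.64×10^-4
Swamee-Jain: f = 0.01824
h_f = f(L/D)V²/(2g) = 0.01824·(710/0.452)·2.125²/(2·9.81) = 6.596 m

h_f ≈ 6.60 m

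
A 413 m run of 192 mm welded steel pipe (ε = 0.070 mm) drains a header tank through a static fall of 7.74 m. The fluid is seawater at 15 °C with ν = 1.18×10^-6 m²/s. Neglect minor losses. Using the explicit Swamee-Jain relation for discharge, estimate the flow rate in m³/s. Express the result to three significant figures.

Swamee-Jain (Type II): Q = -0.965·√(gD⁵h_f/L)·ln[ε/(3.7D) + √(3.17ν²L/(gD³h_f))]
√(gD⁵h_f/L) = √(9.81·0.192⁵·7.74/413) = 0.006926
ε/(3.7D) = 9.85×10^-5; √(3.17ν²L/(gD³h_f)) = 5.82×10^-5
Q = -0.965·0.006926·ln(1.568×10^-4) = 0.05855 m³/s
Check: V = 2.02 m/s, Re = 3.29×10^5, f = 0.01737, h_f = 7.79 m ≈ 7.74 m ✓

Q ≈ 0.0586 m³/s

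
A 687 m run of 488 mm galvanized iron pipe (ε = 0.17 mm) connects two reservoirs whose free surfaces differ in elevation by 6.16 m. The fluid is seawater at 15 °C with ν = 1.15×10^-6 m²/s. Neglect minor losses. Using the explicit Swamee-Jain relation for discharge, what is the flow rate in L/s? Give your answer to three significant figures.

Q ≈ 432 L/s

Swamee-Jain (Type II): Q = -0.965·√(gD⁵h_f/L)·ln[ε/(3.7D) + √(3.17ν²L/(gD³h_f))]
√(gD⁵h_f/L) = √(9.81·0.488⁵·6.16/687) = 0.04934
ε/(3.7D) = 9.42×10^-5; √(3.17ν²L/(gD³h_f)) = 2.03×10^-5
Q = -0.965·0.04934·ln(1.144×10^-4) = 0.4321 m³/s
Check: V = 2.31 m/s, Re = 9.80×10^5, f = 0.01618, h_f = 6.20 m ≈ 6.16 m ✓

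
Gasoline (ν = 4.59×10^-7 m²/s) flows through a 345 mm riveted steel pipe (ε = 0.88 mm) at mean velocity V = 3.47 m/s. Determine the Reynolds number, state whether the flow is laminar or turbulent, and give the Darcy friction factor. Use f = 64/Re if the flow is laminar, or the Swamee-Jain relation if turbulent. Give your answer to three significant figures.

Re = VD/ν = 3.470·0.345/4.59×10^-7 = 2.61×10^6
Re > 4000 → turbulent; ε/D = 0.00255
Swamee-Jain: f = 0.02511

Re ≈ 2.61×10^6; turbulent; f ≈ 0.0251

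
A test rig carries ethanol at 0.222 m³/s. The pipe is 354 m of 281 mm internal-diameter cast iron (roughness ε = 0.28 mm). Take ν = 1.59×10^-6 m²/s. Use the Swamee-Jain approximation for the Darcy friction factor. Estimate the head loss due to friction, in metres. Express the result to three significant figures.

V = 4Q/(πD²) = 4·0.222/(π·0.281²) = 3.580 m/s
Re = VD/ν = 3.580·0.281/1.59×10^-6 = 6.33×10^5 → turbulent
ε/D = 0.28/281 = 9.96×10^-4
Swamee-Jain: f = 0.02021
h_f = f(L/D)V²/(2g) = 0.02021·(354/0.281)·3.580²/(2·9.81) = 16.63 m

h_f ≈ 16.6 m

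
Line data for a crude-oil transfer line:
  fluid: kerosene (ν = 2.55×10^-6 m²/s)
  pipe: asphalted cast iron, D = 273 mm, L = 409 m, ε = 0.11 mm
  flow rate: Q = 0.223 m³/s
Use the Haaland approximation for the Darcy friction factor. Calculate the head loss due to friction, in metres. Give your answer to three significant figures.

h_f ≈ 19.0 m

V = 4Q/(πD²) = 4·0.223/(π·0.273²) = 3.810 m/s
Re = VD/ν = 3.810·0.273/2.55×10^-6 = 4.08×10^5 → turbulent
ε/D = 0.11/273 = 4.03×10^-4
Haaland: f = 0.01712
h_f = f(L/D)V²/(2g) = 0.01712·(409/0.273)·3.810²/(2·9.81) = 18.98 m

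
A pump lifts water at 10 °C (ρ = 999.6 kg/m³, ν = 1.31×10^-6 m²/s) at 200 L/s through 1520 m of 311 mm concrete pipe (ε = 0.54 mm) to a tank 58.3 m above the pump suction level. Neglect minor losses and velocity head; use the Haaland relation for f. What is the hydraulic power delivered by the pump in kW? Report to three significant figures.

V = 4Q/(πD²) = 2.633 m/s; Re = 6.25×10^5; ε/D = 0.00174; f = 0.02290
h_f = f(L/D)V²/2g = 39.53 m
Total head H = z + h_f = 58.3 + 39.53 = 97.83 m
P_hyd = ρgQH = 999.6·9.81·0.200·97.83 = 191.9 kW

P_hyd ≈ 192 kW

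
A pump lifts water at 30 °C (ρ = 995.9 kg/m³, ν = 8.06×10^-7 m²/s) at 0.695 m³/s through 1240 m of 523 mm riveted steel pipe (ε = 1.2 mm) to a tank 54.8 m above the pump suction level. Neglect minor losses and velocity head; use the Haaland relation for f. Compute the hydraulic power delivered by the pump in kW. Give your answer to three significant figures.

P_hyd ≈ 582 kW

V = 4Q/(πD²) = 3.235 m/s; Re = 2.10×10^6; ε/D = 0.00229; f = 0.02442
h_f = f(L/D)V²/2g = 30.88 m
Total head H = z + h_f = 54.8 + 30.88 = 85.68 m
P_hyd = ρgQH = 995.9·9.81·0.695·85.68 = 581.8 kW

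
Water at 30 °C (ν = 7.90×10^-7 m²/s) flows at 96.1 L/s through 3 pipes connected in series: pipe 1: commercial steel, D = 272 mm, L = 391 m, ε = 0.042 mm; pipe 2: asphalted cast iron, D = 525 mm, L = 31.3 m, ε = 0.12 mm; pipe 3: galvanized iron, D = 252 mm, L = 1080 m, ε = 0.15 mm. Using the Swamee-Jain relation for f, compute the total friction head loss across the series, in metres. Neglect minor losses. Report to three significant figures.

Pipe 1: V = 1.654 m/s, Re = 5.69×10^5, ε/D = 1.54×10^-4, f = 0.01488, h_1 = f(L/D)V²/2g = 2.982 m
Pipe 2: V = 0.4439 m/s, Re = 2.95×10^5, ε/D = 2.29×10^-4, f = 0.01656, h_2 = f(L/D)V²/2g = 0.009919 m
Pipe 3: V = 1.927 m/s, Re = 6.15×10^5, ε/D = 5.95×10^-4, f = 0.01819, h_3 = f(L/D)V²/2g = 14.75 m
Series → Q common, losses add: H = Σh = 17.74 m

H ≈ 17.7 m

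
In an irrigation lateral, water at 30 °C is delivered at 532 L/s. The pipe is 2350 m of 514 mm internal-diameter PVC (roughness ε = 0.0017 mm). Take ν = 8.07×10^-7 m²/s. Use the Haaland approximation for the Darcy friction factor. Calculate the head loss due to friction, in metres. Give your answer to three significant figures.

h_f ≈ 16.5 m

V = 4Q/(πD²) = 4·0.532/(π·0.514²) = 2.564 m/s
Re = VD/ν = 2.564·0.514/8.07×10^-7 = 1.63×10^6 → turbulent
ε/D = 0.0017/514 = 3.31×10^-6
Haaland: f = 0.01076
h_f = f(L/D)V²/(2g) = 0.01076·(2350/0.514)·2.564²/(2·9.81) = 16.49 m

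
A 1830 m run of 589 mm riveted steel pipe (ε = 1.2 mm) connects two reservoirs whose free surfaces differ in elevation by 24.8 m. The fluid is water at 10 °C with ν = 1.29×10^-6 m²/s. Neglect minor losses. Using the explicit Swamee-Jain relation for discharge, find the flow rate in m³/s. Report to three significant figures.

Swamee-Jain (Type II): Q = -0.965·√(gD⁵h_f/L)·ln[ε/(3.7D) + √(3.17ν²L/(gD³h_f))]
√(gD⁵h_f/L) = √(9.81·0.589⁵·24.8/1830) = 0.09708
ε/(3.7D) = 5.51×10^-4; √(3.17ν²L/(gD³h_f)) = 1.39×10^-5
Q = -0.965·0.09708·ln(5.646×10^-4) = 0.7007 m³/s
Check: V = 2.57 m/s, Re = 1.17×10^6, f = 0.02376, h_f = 24.9 m ≈ 24.8 m ✓

Q ≈ 0.701 m³/s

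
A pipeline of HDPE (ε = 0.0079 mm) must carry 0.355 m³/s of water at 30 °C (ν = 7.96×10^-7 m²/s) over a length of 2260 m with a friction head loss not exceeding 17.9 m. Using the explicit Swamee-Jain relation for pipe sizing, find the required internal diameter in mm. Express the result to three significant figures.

D ≈ 436 mm

Swamee-Jain (Type III): D = 0.66·[ε^1.25·(LQ²/(gh_f))^4.75 + ν·Q^9.4·(L/(gh_f))^5.2]^0.04
LQ²/(gh_f) = 1.622; L/(gh_f) = 12.87
Term 1 = ε^1.25·(…)^4.75 = 4.17×10^-6; Term 2 = ν·Q^9.4·(…)^5.2 = 2.77×10^-5
D = 0.66·(4.17×10^-6 + 2.77×10^-5)^0.04 = 0.4362 m = 436 mm
Check: V = 2.38 m/s, Re = 1.30×10^6, f = 0.01161, h_f = 17.3 m ≈ 17.9 m ✓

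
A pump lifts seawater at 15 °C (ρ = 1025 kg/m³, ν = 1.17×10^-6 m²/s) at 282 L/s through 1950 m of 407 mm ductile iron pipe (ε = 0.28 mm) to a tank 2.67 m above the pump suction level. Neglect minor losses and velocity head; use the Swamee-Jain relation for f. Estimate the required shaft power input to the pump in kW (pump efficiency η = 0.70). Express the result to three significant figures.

V = 4Q/(πD²) = 2.168 m/s; Re = 7.54×10^5; ε/D = 6.88×10^-4; f = 0.01859
h_f = f(L/D)V²/2g = 21.33 m
Total head H = z + h_f = 2.67 + 21.33 = 24.00 m
P_hyd = ρgQH = 1025·9.81·0.282·24.00 = 68.06 kW
P_shaft = P_hyd/η = 68.06/0.70 = 97.23 kW

P_shaft ≈ 97.2 kW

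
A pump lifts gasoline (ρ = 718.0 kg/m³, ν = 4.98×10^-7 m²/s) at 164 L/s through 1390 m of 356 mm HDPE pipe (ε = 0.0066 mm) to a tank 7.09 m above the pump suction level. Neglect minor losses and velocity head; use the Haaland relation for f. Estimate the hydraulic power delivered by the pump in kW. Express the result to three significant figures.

V = 4Q/(πD²) = 1.648 m/s; Re = 1.18×10^6; ε/D = 1.85×10^-5; f = 0.01166
h_f = f(L/D)V²/2g = 6.300 m
Total head H = z + h_f = 7.09 + 6.300 = 13.39 m
P_hyd = ρgQH = 718.0·9.81·0.164·13.39 = 15.47 kW

P_hyd ≈ 15.5 kW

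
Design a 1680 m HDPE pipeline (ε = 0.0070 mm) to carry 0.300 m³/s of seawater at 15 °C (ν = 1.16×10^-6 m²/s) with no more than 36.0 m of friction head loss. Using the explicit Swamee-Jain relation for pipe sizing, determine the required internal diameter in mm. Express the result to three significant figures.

D ≈ 338 mm

Swamee-Jain (Type III): D = 0.66·[ε^1.25·(LQ²/(gh_f))^4.75 + ν·Q^9.4·(L/(gh_f))^5.2]^0.04
LQ²/(gh_f) = 0.4281; L/(gh_f) = 4.757
Term 1 = ε^1.25·(…)^4.75 = 6.40×10^-9; Term 2 = ν·Q^9.4·(…)^5.2 = 4.69×10^-8
D = 0.66·(6.40×10^-9 + 4.69×10^-8)^0.04 = 0.3378 m = 338 mm
Check: V = 3.35 m/s, Re = 9.75×10^5, f = 0.01214, h_f = 34.5 m ≈ 36.0 m ✓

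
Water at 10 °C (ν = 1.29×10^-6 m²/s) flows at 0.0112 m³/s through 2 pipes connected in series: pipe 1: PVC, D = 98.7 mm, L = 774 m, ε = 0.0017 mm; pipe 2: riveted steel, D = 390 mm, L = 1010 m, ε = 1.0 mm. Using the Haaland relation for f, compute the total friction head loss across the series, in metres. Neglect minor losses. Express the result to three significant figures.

Pipe 1: V = 1.464 m/s, Re = 1.12×10^5, ε/D = 1.72×10^-5, f = 0.01748, h_1 = f(L/D)V²/2g = 14.97 m
Pipe 2: V = 0.09376 m/s, Re = 2.83×10^4, ε/D = 0.00256, f = 0.02911, h_2 = f(L/D)V²/2g = 0.03378 m
Series → Q common, losses add: H = Σh = 15.01 m

H ≈ 15.0 m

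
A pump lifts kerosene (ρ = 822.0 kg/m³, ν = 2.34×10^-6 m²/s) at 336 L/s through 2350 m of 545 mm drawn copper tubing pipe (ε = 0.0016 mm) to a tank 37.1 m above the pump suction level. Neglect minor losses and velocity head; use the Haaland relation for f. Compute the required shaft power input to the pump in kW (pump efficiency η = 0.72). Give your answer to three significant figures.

V = 4Q/(πD²) = 1.440 m/s; Re = 3.35×10^5; ε/D = 2.94×10^-6; f = 0.01407
h_f = f(L/D)V²/2g = 6.416 m
Total head H = z + h_f = 37.1 + 6.416 = 43.52 m
P_hyd = ρgQH = 822.0·9.81·0.336·43.52 = 117.9 kW
P_shaft = P_hyd/η = 117.9/0.72 = 163.8 kW

P_shaft ≈ 164 kW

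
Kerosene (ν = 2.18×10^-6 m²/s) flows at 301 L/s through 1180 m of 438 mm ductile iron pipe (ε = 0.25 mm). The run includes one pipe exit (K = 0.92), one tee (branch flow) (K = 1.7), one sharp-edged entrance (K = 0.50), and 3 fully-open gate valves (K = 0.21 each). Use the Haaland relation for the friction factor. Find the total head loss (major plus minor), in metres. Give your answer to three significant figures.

V = 4Q/(πD²) = 1.998 m/s; V²/2g = 0.2034 m
Re = 4.01×10^5, ε/D = 5.71×10^-4 → f = 0.01819 (Haaland)
Major: h_f = f(L/D)·V²/2g = 0.01819·2694·0.2034 = 9.966 m
Minor: ΣK = 3.75; h_m = ΣK·V²/2g = 0.7628 m
Total H_L = 9.966 + 0.7628 = 10.73 m

H_L ≈ 10.7 m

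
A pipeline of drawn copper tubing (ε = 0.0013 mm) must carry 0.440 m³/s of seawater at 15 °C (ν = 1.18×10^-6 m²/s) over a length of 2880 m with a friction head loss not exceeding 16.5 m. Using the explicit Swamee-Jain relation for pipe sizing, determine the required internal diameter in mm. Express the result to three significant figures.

D ≈ 511 mm

Swamee-Jain (Type III): D = 0.66·[ε^1.25·(LQ²/(gh_f))^4.75 + ν·Q^9.4·(L/(gh_f))^5.2]^0.04
LQ²/(gh_f) = 3.445; L/(gh_f) = 17.79
Term 1 = ε^1.25·(…)^4.75 = 1.56×10^-5; Term 2 = ν·Q^9.4·(…)^5.2 = 0.00167
D = 0.66·(1.56×10^-5 + 0.00167)^0.04 = 0.5112 m = 511 mm
Check: V = 2.14 m/s, Re = 9.29×10^5, f = 0.01181, h_f = 15.6 m ≈ 16.5 m ✓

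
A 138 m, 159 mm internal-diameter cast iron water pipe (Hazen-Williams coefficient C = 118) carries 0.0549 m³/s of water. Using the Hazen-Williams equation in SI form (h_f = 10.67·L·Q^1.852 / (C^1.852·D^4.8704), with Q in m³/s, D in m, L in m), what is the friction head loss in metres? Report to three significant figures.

h_f = 10.67·138·0.0549^1.852 / (118^1.852·0.159^4.8704) = 7.693 m

h_f ≈ 7.69 m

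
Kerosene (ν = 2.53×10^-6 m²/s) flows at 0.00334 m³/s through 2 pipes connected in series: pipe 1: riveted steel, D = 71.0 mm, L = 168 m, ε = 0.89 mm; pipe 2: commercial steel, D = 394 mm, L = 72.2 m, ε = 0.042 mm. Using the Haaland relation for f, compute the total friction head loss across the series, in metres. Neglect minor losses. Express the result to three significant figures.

H ≈ 3.70 m

Pipe 1: V = 0.8436 m/s, Re = 2.37×10^4, ε/D = 0.0125, f = 0.04307, h_1 = f(L/D)V²/2g = 3.696 m
Pipe 2: V = 0.02739 m/s, Re = 4270, ε/D = 1.07×10^-4, f = 0.03969, h_2 = f(L/D)V²/2g = 2.782×10^-4 m
Series → Q common, losses add: H = Σh = 3.697 m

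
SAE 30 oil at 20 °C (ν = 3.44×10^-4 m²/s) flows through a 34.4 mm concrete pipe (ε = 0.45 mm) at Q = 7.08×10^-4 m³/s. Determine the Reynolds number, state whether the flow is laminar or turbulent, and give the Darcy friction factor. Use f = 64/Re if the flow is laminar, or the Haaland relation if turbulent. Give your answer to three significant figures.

V = 4Q/(πD²) = 0.7618 m/s
Re = VD/ν = 0.7618·0.0344/3.44×10^-4 = 76.2
Re < 2300 → laminar → f = 64/Re = 0.8401

Re ≈ 76.2; laminar; f = 64/Re ≈ 0.840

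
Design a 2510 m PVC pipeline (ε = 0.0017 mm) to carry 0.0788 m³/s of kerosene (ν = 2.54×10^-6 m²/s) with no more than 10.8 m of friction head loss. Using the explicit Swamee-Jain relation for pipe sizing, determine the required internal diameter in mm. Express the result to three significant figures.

D ≈ 293 mm

Swamee-Jain (Type III): D = 0.66·[ε^1.25·(LQ²/(gh_f))^4.75 + ν·Q^9.4·(L/(gh_f))^5.2]^0.04
LQ²/(gh_f) = 0.1471; L/(gh_f) = 23.69
Term 1 = ε^1.25·(…)^4.75 = 6.83×10^-12; Term 2 = ν·Q^9.4·(…)^5.2 = 1.51×10^-9
D = 0.66·(6.83×10^-12 + 1.51×10^-9)^0.04 = 0.2930 m = 293 mm
Check: V = 1.17 m/s, Re = 1.35×10^5, f = 0.01684, h_f = 10.0 m ≈ 10.8 m ✓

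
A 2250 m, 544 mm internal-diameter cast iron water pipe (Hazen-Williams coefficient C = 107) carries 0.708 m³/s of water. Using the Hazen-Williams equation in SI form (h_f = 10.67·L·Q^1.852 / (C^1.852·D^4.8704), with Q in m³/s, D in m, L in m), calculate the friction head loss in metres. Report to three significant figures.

h_f ≈ 42.8 m

h_f = 10.67·2250·0.708^1.852 / (107^1.852·0.544^4.8704) = 42.85 m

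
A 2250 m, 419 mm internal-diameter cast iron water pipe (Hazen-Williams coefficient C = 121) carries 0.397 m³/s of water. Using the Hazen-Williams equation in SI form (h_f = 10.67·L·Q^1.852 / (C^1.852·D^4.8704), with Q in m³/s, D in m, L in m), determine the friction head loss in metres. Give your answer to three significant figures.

h_f ≈ 41.7 m

h_f = 10.67·2250·0.397^1.852 / (121^1.852·0.419^4.8704) = 41.68 m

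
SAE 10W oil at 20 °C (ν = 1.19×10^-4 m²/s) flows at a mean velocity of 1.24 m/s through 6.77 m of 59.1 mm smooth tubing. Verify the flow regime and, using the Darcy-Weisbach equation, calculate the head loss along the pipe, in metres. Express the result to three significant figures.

Re = VD/ν = 1.24·0.05910/1.19×10^-4 = 616 → laminar (Re < 2300)
f = 64/Re = 0.1039
h_f = f(L/D)V²/(2g) = 0.1039·(6.77/0.05910)·1.24²/(2·9.81) = 0.9330 m

h_f ≈ 0.933 m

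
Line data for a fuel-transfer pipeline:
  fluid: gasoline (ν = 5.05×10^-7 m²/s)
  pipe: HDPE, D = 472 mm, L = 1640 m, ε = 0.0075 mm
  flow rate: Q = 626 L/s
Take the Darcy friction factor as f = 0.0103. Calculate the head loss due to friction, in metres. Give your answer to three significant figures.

h_f ≈ 23.3 m

V = 4Q/(πD²) = 4·0.626/(π·0.472²) = 3.578 m/s
h_f = f(L/D)V²/(2g) = 0.01030·(1640/0.472)·3.578²/(2·9.81) = 23.35 m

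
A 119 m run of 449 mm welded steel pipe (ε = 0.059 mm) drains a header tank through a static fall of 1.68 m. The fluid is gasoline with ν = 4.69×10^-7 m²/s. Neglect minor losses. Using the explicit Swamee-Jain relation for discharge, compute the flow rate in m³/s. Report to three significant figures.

Swamee-Jain (Type II): Q = -0.965·√(gD⁵h_f/L)·ln[ε/(3.7D) + √(3.17ν²L/(gD³h_f))]
√(gD⁵h_f/L) = √(9.81·0.449⁵·1.68/119) = 0.05027
ε/(3.7D) = 3.55×10^-5; √(3.17ν²L/(gD³h_f)) = 7.46×10^-6
Q = -0.965·0.05027·ln(4.297×10^-5) = 0.4878 m³/s
Check: V = 3.08 m/s, Re = 2.95×10^6, f = 0.01318, h_f = 1.69 m ≈ 1.68 m ✓

Q ≈ 0.488 m³/s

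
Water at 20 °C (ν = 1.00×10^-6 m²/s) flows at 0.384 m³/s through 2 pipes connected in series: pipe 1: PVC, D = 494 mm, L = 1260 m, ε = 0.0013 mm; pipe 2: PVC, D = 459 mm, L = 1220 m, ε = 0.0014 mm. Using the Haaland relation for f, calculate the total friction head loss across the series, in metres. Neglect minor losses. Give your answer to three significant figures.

H ≈ 14.5 m

Pipe 1: V = 2.003 m/s, Re = 9.90×10^5, ε/D = 2.63×10^-6, f = 0.01165, h_1 = f(L/D)V²/2g = 6.078 m
Pipe 2: V = 2.321 m/s, Re = 1.07×10^6, ε/D = 3.05×10^-6, f = 0.01152, h_2 = f(L/D)V²/2g = 8.402 m
Series → Q common, losses add: H = Σh = 14.48 m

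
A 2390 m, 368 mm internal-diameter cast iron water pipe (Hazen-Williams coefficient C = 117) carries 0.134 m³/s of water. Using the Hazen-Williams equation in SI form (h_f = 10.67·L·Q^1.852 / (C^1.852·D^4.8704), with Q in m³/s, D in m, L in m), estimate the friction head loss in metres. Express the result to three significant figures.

h_f = 10.67·2390·0.134^1.852 / (117^1.852·0.368^4.8704) = 11.86 m

h_f ≈ 11.9 m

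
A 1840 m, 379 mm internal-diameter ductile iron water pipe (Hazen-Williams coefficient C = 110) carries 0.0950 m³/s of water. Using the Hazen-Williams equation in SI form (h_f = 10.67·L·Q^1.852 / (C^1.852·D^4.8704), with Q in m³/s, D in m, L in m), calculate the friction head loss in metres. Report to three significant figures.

h_f = 10.67·1840·0.0950^1.852 / (110^1.852·0.379^4.8704) = 4.691 m

h_f ≈ 4.69 m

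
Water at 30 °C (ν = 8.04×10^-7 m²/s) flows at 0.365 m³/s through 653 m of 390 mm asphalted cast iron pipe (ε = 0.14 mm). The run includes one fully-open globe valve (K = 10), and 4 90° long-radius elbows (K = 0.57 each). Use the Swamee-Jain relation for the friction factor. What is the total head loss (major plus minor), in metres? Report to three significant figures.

V = 4Q/(πD²) = 3.055 m/s; V²/2g = 0.4758 m
Re = 1.48×10^6, ε/D = 3.59×10^-4 → f = 0.01605 (Swamee-Jain)
Major: h_f = f(L/D)·V²/2g = 0.01605·1674·0.4758 = 12.79 m
Minor: ΣK = 12.3; h_m = ΣK·V²/2g = 5.843 m
Total H_L = 12.79 + 5.843 = 18.63 m

H_L ≈ 18.6 m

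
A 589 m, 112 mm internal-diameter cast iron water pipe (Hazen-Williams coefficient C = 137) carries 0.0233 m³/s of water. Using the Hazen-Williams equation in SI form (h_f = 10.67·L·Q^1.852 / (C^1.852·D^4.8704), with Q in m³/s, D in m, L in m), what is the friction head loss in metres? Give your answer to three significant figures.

h_f ≈ 28.1 m

h_f = 10.67·589·0.0233^1.852 / (137^1.852·0.112^4.8704) = 28.06 m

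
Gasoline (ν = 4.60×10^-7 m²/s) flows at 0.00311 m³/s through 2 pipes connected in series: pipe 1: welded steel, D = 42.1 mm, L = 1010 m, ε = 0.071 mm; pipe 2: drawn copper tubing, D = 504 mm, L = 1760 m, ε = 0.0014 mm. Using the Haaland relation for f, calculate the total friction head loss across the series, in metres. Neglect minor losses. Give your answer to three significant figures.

H ≈ 142 m

Pipe 1: V = 2.234 m/s, Re = 2.04×10^5, ε/D = 0.00169, f = 0.02330, h_1 = f(L/D)V²/2g = 142.2 m
Pipe 2: V = 0.01559 m/s, Re = 1.71×10^4, ε/D = 2.78×10^-6, f = 0.02680, h_2 = f(L/D)V²/2g = 0.001159 m
Series → Q common, losses add: H = Σh = 142.2 m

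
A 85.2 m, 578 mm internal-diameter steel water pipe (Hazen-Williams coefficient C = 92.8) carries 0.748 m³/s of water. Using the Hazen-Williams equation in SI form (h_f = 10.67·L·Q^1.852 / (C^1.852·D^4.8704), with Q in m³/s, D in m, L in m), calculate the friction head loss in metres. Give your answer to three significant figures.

h_f = 10.67·85.2·0.748^1.852 / (92.8^1.852·0.578^4.8704) = 1.741 m

h_f ≈ 1.74 m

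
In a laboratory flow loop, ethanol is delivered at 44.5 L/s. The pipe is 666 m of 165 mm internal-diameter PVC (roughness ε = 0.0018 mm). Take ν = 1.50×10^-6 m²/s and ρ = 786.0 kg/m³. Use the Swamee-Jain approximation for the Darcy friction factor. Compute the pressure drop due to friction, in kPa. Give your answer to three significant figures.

V = 4Q/(πD²) = 4·0.0445/(π·0.165²) = 2.081 m/s
Re = VD/ν = 2.081·0.165/1.50×10^-6 = 2.29×10^5 → turbulent
ε/D = 0.0018/165 = 1.09×10^-5
Swamee-Jain: f = 0.01524
h_f = f(L/D)V²/(2g) = 0.01524·(666/0.165)·2.081²/(2·9.81) = 13.58 m
Δp = ρg·h_f = 786.0·9.81·13.58 = 104.7 kPa

Δp ≈ 105 kPa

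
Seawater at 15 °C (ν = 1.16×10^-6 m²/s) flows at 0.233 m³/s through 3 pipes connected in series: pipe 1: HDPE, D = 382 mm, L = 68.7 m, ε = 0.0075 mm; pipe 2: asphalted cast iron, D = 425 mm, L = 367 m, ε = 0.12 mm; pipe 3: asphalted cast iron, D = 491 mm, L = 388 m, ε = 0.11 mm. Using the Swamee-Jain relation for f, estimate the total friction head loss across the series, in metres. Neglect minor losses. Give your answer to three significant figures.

Pipe 1: V = 2.033 m/s, Re = 6.69×10^5, ε/D = 1.96×10^-5, f = 0.01280, h_1 = f(L/D)V²/2g = 0.4850 m
Pipe 2: V = 1.642 m/s, Re = 6.02×10^5, ε/D = 2.82×10^-4, f = 0.01603, h_2 = f(L/D)V²/2g = 1.903 m
Pipe 3: V = 1.231 m/s, Re = 5.21×10^5, ε/D = 2.24×10^-4, f = 0.01568, h_3 = f(L/D)V²/2g = 0.9564 m
Series → Q common, losses add: H = Σh = 3.345 m

H ≈ 3.34 m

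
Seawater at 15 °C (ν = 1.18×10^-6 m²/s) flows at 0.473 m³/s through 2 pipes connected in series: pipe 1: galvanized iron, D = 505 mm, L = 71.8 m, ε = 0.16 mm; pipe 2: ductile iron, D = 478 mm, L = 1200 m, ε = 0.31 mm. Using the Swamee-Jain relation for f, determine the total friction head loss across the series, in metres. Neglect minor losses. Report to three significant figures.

Pipe 1: V = 2.362 m/s, Re = 1.01×10^6, ε/D = 3.17×10^-4, f = 0.01590, h_1 = f(L/D)V²/2g = 0.6425 m
Pipe 2: V = 2.636 m/s, Re = 1.07×10^6, ε/D = 6.49×10^-4, f = 0.01820, h_2 = f(L/D)V²/2g = 16.18 m
Series → Q common, losses add: H = Σh = 16.82 m

H ≈ 16.8 m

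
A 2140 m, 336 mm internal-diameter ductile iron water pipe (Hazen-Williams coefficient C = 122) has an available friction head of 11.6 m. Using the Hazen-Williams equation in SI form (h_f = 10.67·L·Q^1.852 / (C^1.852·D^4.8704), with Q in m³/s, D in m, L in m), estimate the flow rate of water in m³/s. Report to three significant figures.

Rearranging: Q = [h_f·C^1.852·D^4.8704 / (10.67·L)]^(1/1.852)
Q = [11.6·122^1.852·0.336^4.8704 / (10.67·2140)]^0.540 = 0.1154 m³/s

Q ≈ 0.115 m³/s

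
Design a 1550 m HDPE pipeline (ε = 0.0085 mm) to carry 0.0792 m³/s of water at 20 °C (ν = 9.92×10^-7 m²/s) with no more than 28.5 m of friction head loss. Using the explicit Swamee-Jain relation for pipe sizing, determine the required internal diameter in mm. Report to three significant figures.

D ≈ 210 mm

Swamee-Jain (Type III): D = 0.66·[ε^1.25·(LQ²/(gh_f))^4.75 + ν·Q^9.4·(L/(gh_f))^5.2]^0.04
LQ²/(gh_f) = 0.03478; L/(gh_f) = 5.544
Term 1 = ε^1.25·(…)^4.75 = 5.41×10^-14; Term 2 = ν·Q^9.4·(…)^5.2 = 3.25×10^-13
D = 0.66·(5.41×10^-14 + 3.25×10^-13)^0.04 = 0.2102 m = 210 mm
Check: V = 2.28 m/s, Re = 4.84×10^5, f = 0.01377, h_f = 26.9 m ≈ 28.5 m ✓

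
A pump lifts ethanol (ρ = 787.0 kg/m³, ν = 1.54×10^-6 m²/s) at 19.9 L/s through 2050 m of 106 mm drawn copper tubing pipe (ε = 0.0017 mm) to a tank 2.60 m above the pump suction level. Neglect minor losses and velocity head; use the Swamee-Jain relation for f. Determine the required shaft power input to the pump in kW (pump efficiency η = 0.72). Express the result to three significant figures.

P_shaft ≈ 18.2 kW

V = 4Q/(πD²) = 2.255 m/s; Re = 1.55×10^5; ε/D = 1.60×10^-5; f = 0.01646
h_f = f(L/D)V²/2g = 82.48 m
Total head H = z + h_f = 2.60 + 82.48 = 85.08 m
P_hyd = ρgQH = 787.0·9.81·0.0199·85.08 = 13.07 kW
P_shaft = P_hyd/η = 13.07/0.72 = 18.16 kW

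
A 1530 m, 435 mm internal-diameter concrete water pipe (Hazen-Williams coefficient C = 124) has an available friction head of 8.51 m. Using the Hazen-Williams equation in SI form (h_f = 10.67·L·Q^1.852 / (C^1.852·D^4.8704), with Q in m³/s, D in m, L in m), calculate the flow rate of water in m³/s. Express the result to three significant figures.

Rearranging: Q = [h_f·C^1.852·D^4.8704 / (10.67·L)]^(1/1.852)
Q = [8.51·124^1.852·0.435^4.8704 / (10.67·1530)]^0.540 = 0.2345 m³/s

Q ≈ 0.234 m³/s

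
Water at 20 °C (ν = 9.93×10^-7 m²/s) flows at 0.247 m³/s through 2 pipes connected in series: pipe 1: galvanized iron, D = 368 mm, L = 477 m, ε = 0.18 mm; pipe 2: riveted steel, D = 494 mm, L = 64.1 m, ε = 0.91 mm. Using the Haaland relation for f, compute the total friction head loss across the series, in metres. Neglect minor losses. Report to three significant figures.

Pipe 1: V = 2.322 m/s, Re = 8.61×10^5, ε/D = 4.89×10^-4, f = 0.01717, h_1 = f(L/D)V²/2g = 6.116 m
Pipe 2: V = 1.289 m/s, Re = 6.41×10^5, ε/D = 0.00184, f = 0.02323, h_2 = f(L/D)V²/2g = 0.2551 m
Series → Q common, losses add: H = Σh = 6.371 m

H ≈ 6.37 m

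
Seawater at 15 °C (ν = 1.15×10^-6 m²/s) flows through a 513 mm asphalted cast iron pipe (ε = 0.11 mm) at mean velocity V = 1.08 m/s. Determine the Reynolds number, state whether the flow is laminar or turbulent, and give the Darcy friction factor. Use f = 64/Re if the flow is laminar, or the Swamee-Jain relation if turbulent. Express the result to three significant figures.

Re = VD/ν = 1.080·0.513/1.15×10^-6 = 4.82×10^5
Re > 4000 → turbulent; ε/D = 2.14×10^-4
Swamee-Jain: f = 0.01569

Re ≈ 4.82×10^5; turbulent; f ≈ 0.0157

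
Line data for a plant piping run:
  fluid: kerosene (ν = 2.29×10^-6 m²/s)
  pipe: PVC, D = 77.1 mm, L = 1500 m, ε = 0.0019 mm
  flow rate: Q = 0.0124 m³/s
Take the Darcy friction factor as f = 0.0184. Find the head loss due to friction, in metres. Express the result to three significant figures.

V = 4Q/(πD²) = 4·0.0124/(π·0.0771²) = 2.656 m/s
h_f = f(L/D)V²/(2g) = 0.01840·(1500/0.0771)·2.656²/(2·9.81) = 128.7 m

h_f ≈ 129 m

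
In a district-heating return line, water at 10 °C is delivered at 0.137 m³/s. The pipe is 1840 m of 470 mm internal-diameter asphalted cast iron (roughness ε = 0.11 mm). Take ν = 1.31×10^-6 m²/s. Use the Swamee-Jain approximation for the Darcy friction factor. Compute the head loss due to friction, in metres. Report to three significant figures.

h_f ≈ 2.07 m

V = 4Q/(πD²) = 4·0.137/(π·0.470²) = 0.7897 m/s
Re = VD/ν = 0.7897·0.470/1.31×10^-6 = 2.83×10^5 → turbulent
ε/D = 0.11/470 = 2.34×10^-4
Swamee-Jain: f = 0.01668
h_f = f(L/D)V²/(2g) = 0.01668·(1840/0.470)·0.7897²/(2·9.81) = 2.075 m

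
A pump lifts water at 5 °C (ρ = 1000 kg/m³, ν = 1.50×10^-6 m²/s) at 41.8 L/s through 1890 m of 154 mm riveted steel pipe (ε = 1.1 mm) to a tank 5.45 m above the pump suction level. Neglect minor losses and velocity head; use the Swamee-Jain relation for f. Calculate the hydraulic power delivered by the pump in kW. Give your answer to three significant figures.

V = 4Q/(πD²) = 2.244 m/s; Re = 2.30×10^5; ε/D = 0.00714; f = 0.03441
h_f = f(L/D)V²/2g = 108.4 m
Total head H = z + h_f = 5.45 + 108.4 = 113.8 m
P_hyd = ρgQH = 1000·9.81·0.0418·113.8 = 46.68 kW

P_hyd ≈ 46.7 kW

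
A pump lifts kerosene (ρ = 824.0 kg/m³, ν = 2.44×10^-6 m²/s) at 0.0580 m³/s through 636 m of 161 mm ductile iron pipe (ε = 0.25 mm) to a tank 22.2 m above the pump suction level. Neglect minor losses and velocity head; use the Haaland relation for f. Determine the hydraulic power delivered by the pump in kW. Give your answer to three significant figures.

P_hyd ≈ 28.0 kW

V = 4Q/(πD²) = 2.849 m/s; Re = 1.88×10^5; ε/D = 0.00155; f = 0.02295
h_f = f(L/D)V²/2g = 37.50 m
Total head H = z + h_f = 22.2 + 37.50 = 59.70 m
P_hyd = ρgQH = 824.0·9.81·0.0580·59.70 = 27.99 kW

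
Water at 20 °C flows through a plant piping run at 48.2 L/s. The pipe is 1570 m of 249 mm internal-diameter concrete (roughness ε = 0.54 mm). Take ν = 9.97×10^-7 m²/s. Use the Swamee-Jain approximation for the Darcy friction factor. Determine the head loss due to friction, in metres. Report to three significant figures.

h_f ≈ 7.80 m

V = 4Q/(πD²) = 4·0.0482/(π·0.249²) = 0.9898 m/s
Re = VD/ν = 0.9898·0.249/9.97×10^-7 = 2.47×10^5 → turbulent
ε/D = 0.54/249 = 0.00217
Swamee-Jain: f = 0.02478
h_f = f(L/D)V²/(2g) = 0.02478·(1570/0.249)·0.9898²/(2·9.81) = 7.803 m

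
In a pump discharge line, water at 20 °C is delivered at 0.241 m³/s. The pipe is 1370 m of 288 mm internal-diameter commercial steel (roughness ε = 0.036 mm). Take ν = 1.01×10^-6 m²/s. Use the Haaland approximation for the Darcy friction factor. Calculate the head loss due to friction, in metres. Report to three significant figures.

V = 4Q/(πD²) = 4·0.241/(π·0.288²) = 3.699 m/s
Re = VD/ν = 3.699·0.288/1.01×10^-6 = 1.05×10^6 → turbulent
ε/D = 0.036/288 = 1.25×10^-4
Haaland: f = 0.01363
h_f = f(L/D)V²/(2g) = 0.01363·(1370/0.288)·3.699²/(2·9.81) = 45.22 m

h_f ≈ 45.2 m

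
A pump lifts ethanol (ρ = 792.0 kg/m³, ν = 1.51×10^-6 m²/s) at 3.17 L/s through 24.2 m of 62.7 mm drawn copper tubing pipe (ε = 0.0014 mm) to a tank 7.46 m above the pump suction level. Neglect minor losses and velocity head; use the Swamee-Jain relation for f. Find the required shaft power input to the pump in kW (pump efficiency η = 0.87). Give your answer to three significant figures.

V = 4Q/(πD²) = 1.027 m/s; Re = 4.26×10^4; ε/D = 2.23×10^-5; f = 0.02161
h_f = f(L/D)V²/2g = 0.4481 m
Total head H = z + h_f = 7.46 + 0.4481 = 7.908 m
P_hyd = ρgQH = 792.0·9.81·0.00317·7.908 = 0.1948 kW
P_shaft = P_hyd/η = 0.1948/0.87 = 0.2239 kW

P_shaft ≈ 0.224 kW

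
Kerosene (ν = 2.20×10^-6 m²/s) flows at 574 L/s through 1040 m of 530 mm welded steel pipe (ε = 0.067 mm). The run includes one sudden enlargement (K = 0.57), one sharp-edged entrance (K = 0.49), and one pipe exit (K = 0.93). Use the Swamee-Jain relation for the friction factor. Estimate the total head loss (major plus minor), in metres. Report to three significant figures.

V = 4Q/(πD²) = 2.602 m/s; V²/2g = 0.3450 m
Re = 6.27×10^5, ε/D = 1.26×10^-4 → f = 0.01444 (Swamee-Jain)
Major: h_f = f(L/D)·V²/2g = 0.01444·1962·0.3450 = 9.774 m
Minor: ΣK = 1.99; h_m = ΣK·V²/2g = 0.6866 m
Total H_L = 9.774 + 0.6866 = 10.46 m

H_L ≈ 10.5 m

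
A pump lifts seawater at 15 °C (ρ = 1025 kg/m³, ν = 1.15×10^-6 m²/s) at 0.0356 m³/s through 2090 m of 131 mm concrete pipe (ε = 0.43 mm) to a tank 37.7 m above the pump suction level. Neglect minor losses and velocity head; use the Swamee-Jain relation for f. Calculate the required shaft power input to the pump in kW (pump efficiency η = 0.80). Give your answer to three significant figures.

P_shaft ≈ 86.4 kW

V = 4Q/(πD²) = 2.641 m/s; Re = 3.01×10^5; ε/D = 0.00328; f = 0.02741
h_f = f(L/D)V²/2g = 155.5 m
Total head H = z + h_f = 37.7 + 155.5 = 193.2 m
P_hyd = ρgQH = 1025·9.81·0.0356·193.2 = 69.15 kW
P_shaft = P_hyd/η = 69.15/0.80 = 86.44 kW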